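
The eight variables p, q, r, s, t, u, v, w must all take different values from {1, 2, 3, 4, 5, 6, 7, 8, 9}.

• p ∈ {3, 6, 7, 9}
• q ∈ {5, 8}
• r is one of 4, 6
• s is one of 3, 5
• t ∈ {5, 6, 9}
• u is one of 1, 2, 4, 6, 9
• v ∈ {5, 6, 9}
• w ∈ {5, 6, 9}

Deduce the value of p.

t, v, w between them cover only {5, 6, 9} — a naked triple. Remove those values from p, q, r, s, u.
q's domain is down to {8}, so q = 8.
r must be 4 (only option left). So u can't be 4.
s must be 3 (only option left). Strike 3 from p.
So p = 7.

7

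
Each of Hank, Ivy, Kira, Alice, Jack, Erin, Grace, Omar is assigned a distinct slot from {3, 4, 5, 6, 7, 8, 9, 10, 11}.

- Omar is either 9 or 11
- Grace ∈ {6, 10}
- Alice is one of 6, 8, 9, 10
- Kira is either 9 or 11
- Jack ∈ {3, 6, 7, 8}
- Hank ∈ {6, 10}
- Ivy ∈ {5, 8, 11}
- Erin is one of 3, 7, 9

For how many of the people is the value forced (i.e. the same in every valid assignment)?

The 8 variables draw from only 8 values {3, 5, 6, 7, 8, 9, 10, 11}, so each is used; only Ivy can be 5, hence Ivy = 5.
Hank and Grace between them cover only {6, 10} — a naked pair. Remove those values from Alice, Jack.
Kira and Omar share exactly the 2 values {9, 11}; by pigeonhole those values go to them, so strike 9, 11 from Alice, Erin.
Alice must be 8 (only option left). Eliminate 8 elsewhere: Jack.
Determined: Ivy=5, Alice=8. The other people each still have more than one consistent value. That makes 2.

2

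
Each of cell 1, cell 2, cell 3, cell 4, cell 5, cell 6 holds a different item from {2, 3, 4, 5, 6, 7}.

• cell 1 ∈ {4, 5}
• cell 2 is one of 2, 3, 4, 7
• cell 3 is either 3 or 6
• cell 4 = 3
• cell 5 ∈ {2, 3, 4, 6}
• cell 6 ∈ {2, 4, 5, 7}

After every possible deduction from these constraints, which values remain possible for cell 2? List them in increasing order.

2, 4, 7

cell 4's domain is down to {3}, so cell 4 = 3. So cell 2, cell 3, cell 5 can't be 3.
cell 3 has just one choice, so cell 3 = 6. Strike 6 from cell 5.
No further eliminations apply; cell 2 can still be any of 2, 4, 7.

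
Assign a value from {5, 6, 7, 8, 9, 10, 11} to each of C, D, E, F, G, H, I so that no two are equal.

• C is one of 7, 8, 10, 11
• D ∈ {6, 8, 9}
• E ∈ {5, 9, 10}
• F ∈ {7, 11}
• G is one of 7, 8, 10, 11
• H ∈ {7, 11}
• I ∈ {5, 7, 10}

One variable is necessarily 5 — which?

The 7 variables draw from only 7 values {5, 6, 7, 8, 9, 10, 11}, so each is used; only D can be 6, hence D = 6.
The 6 still-open variables draw from only 6 values {5, 7, 8, 9, 10, 11}, so each is used; only E can be 9, hence E = 9.
Among the 5 still-open variables, 5 fits only I (and all 5 values in {5, 7, 8, 10, 11} must be used), so I = 5.

I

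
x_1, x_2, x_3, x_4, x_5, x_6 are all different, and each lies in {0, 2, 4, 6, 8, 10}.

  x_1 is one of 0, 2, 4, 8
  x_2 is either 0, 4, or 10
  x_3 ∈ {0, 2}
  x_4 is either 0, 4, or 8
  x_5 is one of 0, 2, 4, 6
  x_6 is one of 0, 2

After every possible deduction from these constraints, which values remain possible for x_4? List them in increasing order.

4, 8

Among the 6 variables, 6 fits only x_5 (and all 6 values in {0, 2, 4, 6, 8, 10} must be used), so x_5 = 6.
Among the 5 still-open variables, 10 fits only x_2 (and all 5 values in {0, 2, 4, 8, 10} must be used), so x_2 = 10.
x_3 and x_6 between them cover only {0, 2} — a naked pair. Remove those values from x_1, x_4.
No further eliminations apply; x_4 can still be any of 4, 8.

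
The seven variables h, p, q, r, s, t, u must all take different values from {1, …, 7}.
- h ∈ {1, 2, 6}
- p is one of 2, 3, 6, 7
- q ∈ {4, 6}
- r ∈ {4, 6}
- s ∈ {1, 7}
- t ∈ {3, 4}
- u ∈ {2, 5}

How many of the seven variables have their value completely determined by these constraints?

The 7 variables together cover exactly {1, 2, 3, 4, 5, 6, 7} — 7 values for 7 variables — and 5 appears only in u's list, so u = 5.
The 2 variables q and r are confined to {4, 6}, which locks those values in; drop them from h, p, t.
t must be 3 (only option left). Remove 3 from p.
Determined: t=3, u=5. The other variables each still have more than one consistent value. That makes 2.

2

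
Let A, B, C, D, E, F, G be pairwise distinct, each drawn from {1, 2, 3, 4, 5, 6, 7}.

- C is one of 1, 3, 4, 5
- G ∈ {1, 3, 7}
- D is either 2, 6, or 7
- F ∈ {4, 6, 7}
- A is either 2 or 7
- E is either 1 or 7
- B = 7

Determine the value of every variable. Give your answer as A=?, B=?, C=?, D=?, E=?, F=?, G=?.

A=2, B=7, C=5, D=6, E=1, F=4, G=3

B must be 7 (only option left). So A, D, E, F, G can't be 7.
That leaves E = 1. Strike 1 from C, G.
G's domain is down to {3}, so G = 3. So C can't be 3.
That leaves A = 2. Remove 2 from D.
D must be 6 (only option left). Eliminate 6 elsewhere: F.
F must be 4 (only option left). Strike 4 from C.
C has just one choice, so C = 5.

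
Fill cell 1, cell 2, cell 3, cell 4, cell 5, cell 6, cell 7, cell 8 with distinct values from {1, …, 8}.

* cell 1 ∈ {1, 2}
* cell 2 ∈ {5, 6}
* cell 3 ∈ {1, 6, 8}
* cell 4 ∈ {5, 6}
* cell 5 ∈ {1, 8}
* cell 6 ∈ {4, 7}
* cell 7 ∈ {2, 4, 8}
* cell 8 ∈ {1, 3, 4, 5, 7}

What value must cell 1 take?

2

The 8 variables draw from only 8 values {1, 2, 3, 4, 5, 6, 7, 8}, so each is used; only cell 8 can be 3, hence cell 8 = 3.
The 7 still-open variables draw from only 7 values {1, 2, 4, 5, 6, 7, 8}, so each is used; only cell 6 can be 7, hence cell 6 = 7.
Among the 6 still-open variables, 4 fits only cell 7 (and all 6 values in {1, 2, 4, 5, 6, 8} must be used), so cell 7 = 4.
The 5 still-open variables together cover exactly {1, 2, 5, 6, 8} — 5 values for 5 variables — and 2 appears only in cell 1's list, so cell 1 = 2.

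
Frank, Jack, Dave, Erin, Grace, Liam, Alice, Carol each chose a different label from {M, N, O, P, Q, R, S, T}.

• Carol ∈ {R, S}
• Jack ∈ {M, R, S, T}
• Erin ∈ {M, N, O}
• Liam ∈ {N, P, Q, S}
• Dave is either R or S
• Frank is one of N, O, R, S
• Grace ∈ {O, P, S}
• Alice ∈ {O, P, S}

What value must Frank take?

N

Among the 8 variables, Q fits only Liam (and all 8 values in {M, N, O, P, Q, R, S, T} must be used), so Liam = Q.
Among the 7 still-open variables, T fits only Jack (and all 7 values in {M, N, O, P, R, S, T} must be used), so Jack = T.
The 6 still-open variables together cover exactly {M, N, O, P, R, S} — 6 values for 6 variables — and M appears only in Erin's list, so Erin = M.
The 5 still-open variables draw from only 5 values {N, O, P, R, S}, so each is used; only Frank can be N, hence Frank = N.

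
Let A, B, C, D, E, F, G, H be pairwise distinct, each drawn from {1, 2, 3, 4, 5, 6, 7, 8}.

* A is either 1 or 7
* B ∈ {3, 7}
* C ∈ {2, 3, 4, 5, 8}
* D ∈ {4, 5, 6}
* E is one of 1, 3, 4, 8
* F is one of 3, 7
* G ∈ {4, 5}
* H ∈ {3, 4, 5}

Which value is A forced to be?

The 8 variables draw from only 8 values {1, 2, 3, 4, 5, 6, 7, 8}, so each is used; only C can be 2, hence C = 2.
The 7 still-open variables together cover exactly {1, 3, 4, 5, 6, 7, 8} — 7 values for 7 variables — and 6 appears only in D's list, so D = 6.
The 6 still-open variables draw from only 6 values {1, 3, 4, 5, 7, 8}, so each is used; only E can be 8, hence E = 8.
Among the 5 still-open variables, 1 fits only A (and all 5 values in {1, 3, 4, 5, 7} must be used), so A = 1.

1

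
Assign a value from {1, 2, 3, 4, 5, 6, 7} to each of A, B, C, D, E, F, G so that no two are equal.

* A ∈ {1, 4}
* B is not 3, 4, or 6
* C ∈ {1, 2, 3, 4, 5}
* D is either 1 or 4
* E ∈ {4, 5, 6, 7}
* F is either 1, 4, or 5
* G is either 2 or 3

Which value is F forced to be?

Among the 7 variables, 6 fits only E (and all 7 values in {1, 2, 3, 4, 5, 6, 7} must be used), so E = 6.
The 6 still-open variables draw from only 6 values {1, 2, 3, 4, 5, 7}, so each is used; only B can be 7, hence B = 7.
The 2 variables A and D are confined to {1, 4}, which locks those values in; drop them from C, F.
So F = 5.

5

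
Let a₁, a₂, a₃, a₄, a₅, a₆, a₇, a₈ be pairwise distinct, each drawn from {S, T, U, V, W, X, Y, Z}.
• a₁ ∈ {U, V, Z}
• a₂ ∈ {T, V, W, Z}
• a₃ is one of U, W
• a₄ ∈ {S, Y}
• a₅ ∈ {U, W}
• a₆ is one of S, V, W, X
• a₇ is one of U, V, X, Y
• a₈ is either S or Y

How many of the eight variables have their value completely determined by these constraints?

2

Among the 8 variables, T fits only a₂ (and all 8 values in {S, T, U, V, W, X, Y, Z} must be used), so a₂ = T.
The 7 still-open variables draw from only 7 values {S, U, V, W, X, Y, Z}, so each is used; only a₁ can be Z, hence a₁ = Z.
a₃ and a₅ between them cover only {U, W} — a naked pair. Remove those values from a₆, a₇.
a₄ and a₈ share exactly the 2 values {S, Y}; by pigeonhole those values go to them, so strike S, Y from a₆, a₇.
Determined: a₁=Z, a₂=T. The other variables each still have more than one consistent value. That makes 2.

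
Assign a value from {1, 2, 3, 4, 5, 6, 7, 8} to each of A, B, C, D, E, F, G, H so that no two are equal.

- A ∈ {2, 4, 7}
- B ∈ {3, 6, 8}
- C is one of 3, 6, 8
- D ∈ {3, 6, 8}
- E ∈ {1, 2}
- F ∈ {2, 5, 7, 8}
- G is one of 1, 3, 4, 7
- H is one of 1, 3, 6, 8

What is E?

The 8 variables draw from only 8 values {1, 2, 3, 4, 5, 6, 7, 8}, so each is used; only F can be 5, hence F = 5.
The 3 variables B, C, D are confined to {3, 6, 8}, which locks those values in; drop them from G, H.
H's domain is down to {1}, so H = 1. So E, G can't be 1.
So E = 2.

2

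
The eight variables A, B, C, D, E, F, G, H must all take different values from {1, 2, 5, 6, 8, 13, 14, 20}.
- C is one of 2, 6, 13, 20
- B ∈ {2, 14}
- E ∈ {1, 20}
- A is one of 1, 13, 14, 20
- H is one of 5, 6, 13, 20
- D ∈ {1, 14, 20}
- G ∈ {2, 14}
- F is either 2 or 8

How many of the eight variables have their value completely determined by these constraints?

4

The 8 variables together cover exactly {1, 2, 5, 6, 8, 13, 14, 20} — 8 values for 8 variables — and 5 appears only in H's list, so H = 5.
The 7 still-open variables draw from only 7 values {1, 2, 6, 8, 13, 14, 20}, so each is used; only C can be 6, hence C = 6.
Among the 6 still-open variables, 8 fits only F (and all 6 values in {1, 2, 8, 13, 14, 20} must be used), so F = 8.
The 5 still-open variables together cover exactly {1, 2, 13, 14, 20} — 5 values for 5 variables — and 13 appears only in A's list, so A = 13.
B and G share exactly the 2 values {2, 14}; by pigeonhole those values go to them, so strike 2, 14 from D.
Determined: A=13, C=6, F=8, H=5. The other variables each still have more than one consistent value. That makes 4.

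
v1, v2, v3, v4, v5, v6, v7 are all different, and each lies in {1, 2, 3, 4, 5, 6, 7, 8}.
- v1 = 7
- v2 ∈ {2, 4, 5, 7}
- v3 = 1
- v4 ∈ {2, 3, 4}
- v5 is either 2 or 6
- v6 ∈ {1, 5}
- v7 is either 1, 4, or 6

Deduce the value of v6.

v1 has just one choice, so v1 = 7. Eliminate 7 elsewhere: v2.
That leaves v3 = 1. Eliminate 1 elsewhere: v6, v7.
So v6 = 5.

5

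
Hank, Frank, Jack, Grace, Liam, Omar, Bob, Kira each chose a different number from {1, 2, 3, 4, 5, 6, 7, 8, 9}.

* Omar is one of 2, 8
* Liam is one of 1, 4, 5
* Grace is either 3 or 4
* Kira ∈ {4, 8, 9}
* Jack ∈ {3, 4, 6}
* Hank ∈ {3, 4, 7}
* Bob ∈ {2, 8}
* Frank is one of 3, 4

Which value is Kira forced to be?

9

The 2 variables Frank and Grace are confined to {3, 4}, which locks those values in; drop them from Hank, Jack, Liam, Kira.
Hank must be 7 (only option left).
Jack has just one choice, so Jack = 6.
Omar and Bob between them cover only {2, 8} — a naked pair. Remove those values from Kira.
So Kira = 9.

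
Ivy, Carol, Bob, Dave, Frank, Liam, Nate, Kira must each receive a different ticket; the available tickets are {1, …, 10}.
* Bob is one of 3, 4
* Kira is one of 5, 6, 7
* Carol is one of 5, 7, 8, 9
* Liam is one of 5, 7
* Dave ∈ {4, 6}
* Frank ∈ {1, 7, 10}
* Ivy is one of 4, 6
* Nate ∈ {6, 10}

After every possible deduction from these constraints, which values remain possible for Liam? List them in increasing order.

Ivy and Dave share exactly the 2 values {4, 6}; by pigeonhole those values go to them, so strike 4, 6 from Bob, Nate, Kira.
Bob's domain is down to {3}, so Bob = 3.
Nate's domain is down to {10}, so Nate = 10. So Frank can't be 10.
The 2 variables Liam and Kira are confined to {5, 7}, which locks those values in; drop them from Carol, Frank.
That leaves Frank = 1.
No further eliminations apply; Liam can still be any of 5, 7.

5, 7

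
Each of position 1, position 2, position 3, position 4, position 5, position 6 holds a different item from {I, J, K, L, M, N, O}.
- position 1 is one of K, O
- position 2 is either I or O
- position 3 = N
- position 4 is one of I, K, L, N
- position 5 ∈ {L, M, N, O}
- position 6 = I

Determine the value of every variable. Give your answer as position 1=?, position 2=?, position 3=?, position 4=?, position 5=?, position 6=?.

position 3 must be N (only option left). Remove N from position 4, position 5.
That leaves position 6 = I. Remove I from position 2, position 4.
position 2 has just one choice, so position 2 = O. So position 1, position 5 can't be O.
position 1 has just one choice, so position 1 = K. Remove K from position 4.
position 4 must be L (only option left). Remove L from position 5.
position 5 has just one choice, so position 5 = M.

position 1=K, position 2=O, position 3=N, position 4=L, position 5=M, position 6=I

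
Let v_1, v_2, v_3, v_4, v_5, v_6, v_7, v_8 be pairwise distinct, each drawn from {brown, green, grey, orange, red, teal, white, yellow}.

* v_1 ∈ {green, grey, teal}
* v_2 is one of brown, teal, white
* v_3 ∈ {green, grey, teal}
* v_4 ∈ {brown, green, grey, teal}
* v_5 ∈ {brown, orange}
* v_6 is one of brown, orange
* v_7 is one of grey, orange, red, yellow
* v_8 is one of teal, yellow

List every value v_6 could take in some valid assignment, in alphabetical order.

brown, orange

Among the 8 variables, red fits only v_7 (and all 8 values in {brown, green, grey, orange, red, teal, white, yellow} must be used), so v_7 = red.
Among the 7 still-open variables, white fits only v_2 (and all 7 values in {brown, green, grey, orange, teal, white, yellow} must be used), so v_2 = white.
The 6 still-open variables together cover exactly {brown, green, grey, orange, teal, yellow} — 6 values for 6 variables — and yellow appears only in v_8's list, so v_8 = yellow.
v_5 and v_6 share exactly the 2 values {brown, orange}; by pigeonhole those values go to them, so strike brown, orange from v_4.
No further eliminations apply; v_6 can still be any of brown, orange.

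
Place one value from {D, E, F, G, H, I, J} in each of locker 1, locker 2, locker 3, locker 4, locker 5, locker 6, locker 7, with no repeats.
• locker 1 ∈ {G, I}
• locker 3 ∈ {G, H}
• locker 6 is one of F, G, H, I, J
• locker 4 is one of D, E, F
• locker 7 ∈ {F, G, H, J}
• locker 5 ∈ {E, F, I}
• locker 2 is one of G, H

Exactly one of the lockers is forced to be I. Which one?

locker 1

Among the 7 variables, D fits only locker 4 (and all 7 values in {D, E, F, G, H, I, J} must be used), so locker 4 = D.
The 6 still-open variables draw from only 6 values {E, F, G, H, I, J}, so each is used; only locker 5 can be E, hence locker 5 = E.
locker 2 and locker 3 share exactly the 2 values {G, H}; by pigeonhole those values go to them, so strike G, H from locker 1, locker 6, locker 7.
So I goes to locker 1.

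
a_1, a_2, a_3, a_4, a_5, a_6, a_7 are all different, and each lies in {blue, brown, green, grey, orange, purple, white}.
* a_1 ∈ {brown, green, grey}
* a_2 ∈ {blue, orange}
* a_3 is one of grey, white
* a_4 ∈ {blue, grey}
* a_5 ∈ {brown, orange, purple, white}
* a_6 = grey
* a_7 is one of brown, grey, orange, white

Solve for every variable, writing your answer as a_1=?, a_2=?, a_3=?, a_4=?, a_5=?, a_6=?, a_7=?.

a_6 has just one choice, so a_6 = grey. So a_1, a_3, a_4, a_7 can't be grey.
a_3 must be white (only option left). Strike white from a_5, a_7.
a_4 has just one choice, so a_4 = blue. Strike blue from a_2.
a_2 has just one choice, so a_2 = orange. So a_5, a_7 can't be orange.
a_7's domain is down to {brown}, so a_7 = brown. So a_1, a_5 can't be brown.
a_1's domain is down to {green}, so a_1 = green.
That leaves a_5 = purple.

a_1=green, a_2=orange, a_3=white, a_4=blue, a_5=purple, a_6=grey, a_7=brown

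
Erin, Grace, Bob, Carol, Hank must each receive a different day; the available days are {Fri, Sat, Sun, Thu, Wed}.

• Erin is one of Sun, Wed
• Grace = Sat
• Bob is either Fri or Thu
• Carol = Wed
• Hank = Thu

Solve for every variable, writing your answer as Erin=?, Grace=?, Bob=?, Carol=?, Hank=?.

Erin=Sun, Grace=Sat, Bob=Fri, Carol=Wed, Hank=Thu

Grace has just one choice, so Grace = Sat.
Carol must be Wed (only option left). So Erin can't be Wed.
That leaves Hank = Thu. So Bob can't be Thu.
Erin must be Sun (only option left).
Bob must be Fri (only option left).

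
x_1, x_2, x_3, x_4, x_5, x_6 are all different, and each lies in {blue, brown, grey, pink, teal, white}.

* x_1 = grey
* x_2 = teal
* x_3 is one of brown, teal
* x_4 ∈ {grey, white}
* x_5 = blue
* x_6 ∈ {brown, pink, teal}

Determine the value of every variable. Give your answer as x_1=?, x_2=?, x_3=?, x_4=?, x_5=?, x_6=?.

x_1 must be grey (only option left). So x_4 can't be grey.
x_2 must be teal (only option left). So x_3, x_6 can't be teal.
x_3's domain is down to {brown}, so x_3 = brown. Strike brown from x_6.
x_4 must be white (only option left).
x_5 has just one choice, so x_5 = blue.
That leaves x_6 = pink.

x_1=grey, x_2=teal, x_3=brown, x_4=white, x_5=blue, x_6=pink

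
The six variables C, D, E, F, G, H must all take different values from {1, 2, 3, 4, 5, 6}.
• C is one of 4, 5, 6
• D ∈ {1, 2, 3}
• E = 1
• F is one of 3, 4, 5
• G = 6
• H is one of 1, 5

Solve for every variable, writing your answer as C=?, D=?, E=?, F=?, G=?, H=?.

C=4, D=2, E=1, F=3, G=6, H=5

E must be 1 (only option left). So D, H can't be 1.
G has just one choice, so G = 6. Strike 6 from C.
H must be 5 (only option left). Strike 5 from C, F.
That leaves C = 4. Eliminate 4 elsewhere: F.
F has just one choice, so F = 3. So D can't be 3.
That leaves D = 2.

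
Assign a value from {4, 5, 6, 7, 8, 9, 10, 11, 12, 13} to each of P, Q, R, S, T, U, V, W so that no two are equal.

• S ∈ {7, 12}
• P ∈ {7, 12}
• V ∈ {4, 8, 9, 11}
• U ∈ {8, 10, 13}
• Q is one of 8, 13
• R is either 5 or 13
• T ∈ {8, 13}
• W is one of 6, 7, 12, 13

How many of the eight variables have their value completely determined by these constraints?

3

The 2 variables P and S are confined to {7, 12}, which locks those values in; drop them from W.
Q and T between them cover only {8, 13} — a naked pair. Remove those values from R, U, V, W.
R's domain is down to {5}, so R = 5.
U's domain is down to {10}, so U = 10.
W's domain is down to {6}, so W = 6.
Determined: R=5, U=10, W=6. The other variables each still have more than one consistent value. That makes 3.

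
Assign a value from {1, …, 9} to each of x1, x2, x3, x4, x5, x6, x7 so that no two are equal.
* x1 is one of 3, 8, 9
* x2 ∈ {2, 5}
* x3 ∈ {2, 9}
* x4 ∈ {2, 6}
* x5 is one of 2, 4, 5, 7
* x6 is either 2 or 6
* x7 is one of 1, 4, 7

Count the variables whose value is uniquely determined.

x4 and x6 between them cover only {2, 6} — a naked pair. Remove those values from x2, x3, x5.
x2's domain is down to {5}, so x2 = 5. So x5 can't be 5.
That leaves x3 = 9. Eliminate 9 elsewhere: x1.
Determined: x2=5, x3=9. The other variables each still have more than one consistent value. That makes 2.

2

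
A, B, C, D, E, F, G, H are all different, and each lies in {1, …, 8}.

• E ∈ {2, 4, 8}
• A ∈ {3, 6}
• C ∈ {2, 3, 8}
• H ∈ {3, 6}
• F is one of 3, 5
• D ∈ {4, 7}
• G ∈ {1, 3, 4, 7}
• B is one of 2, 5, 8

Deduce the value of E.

The 8 variables together cover exactly {1, 2, 3, 4, 5, 6, 7, 8} — 8 values for 8 variables — and 1 appears only in G's list, so G = 1.
The 7 still-open variables together cover exactly {2, 3, 4, 5, 6, 7, 8} — 7 values for 7 variables — and 7 appears only in D's list, so D = 7.
The 6 still-open variables together cover exactly {2, 3, 4, 5, 6, 8} — 6 values for 6 variables — and 4 appears only in E's list, so E = 4.

4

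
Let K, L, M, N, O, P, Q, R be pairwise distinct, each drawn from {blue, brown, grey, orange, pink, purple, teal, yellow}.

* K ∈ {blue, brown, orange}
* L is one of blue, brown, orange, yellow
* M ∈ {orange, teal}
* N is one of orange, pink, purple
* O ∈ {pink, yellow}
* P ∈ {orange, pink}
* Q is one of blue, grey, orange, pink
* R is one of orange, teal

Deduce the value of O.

Among the 8 variables, grey fits only Q (and all 8 values in {blue, brown, grey, orange, pink, purple, teal, yellow} must be used), so Q = grey.
The 7 still-open variables together cover exactly {blue, brown, orange, pink, purple, teal, yellow} — 7 values for 7 variables — and purple appears only in N's list, so N = purple.
The 2 variables M and R are confined to {orange, teal}, which locks those values in; drop them from K, L, P.
P has just one choice, so P = pink. So O can't be pink.
So O = yellow.

yellow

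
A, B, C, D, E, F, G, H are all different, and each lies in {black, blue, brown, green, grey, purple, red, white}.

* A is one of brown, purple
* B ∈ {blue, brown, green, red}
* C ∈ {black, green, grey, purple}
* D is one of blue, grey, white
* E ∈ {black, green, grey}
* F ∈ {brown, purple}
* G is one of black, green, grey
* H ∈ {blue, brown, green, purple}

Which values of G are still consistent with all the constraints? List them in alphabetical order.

black, green, grey

The 8 variables together cover exactly {black, blue, brown, green, grey, purple, red, white} — 8 values for 8 variables — and red appears only in B's list, so B = red.
Among the 7 still-open variables, white fits only D (and all 7 values in {black, blue, brown, green, grey, purple, white} must be used), so D = white.
The 6 still-open variables draw from only 6 values {black, blue, brown, green, grey, purple}, so each is used; only H can be blue, hence H = blue.
The 2 variables A and F are confined to {brown, purple}, which locks those values in; drop them from C.
No further eliminations apply; G can still be any of black, green, grey.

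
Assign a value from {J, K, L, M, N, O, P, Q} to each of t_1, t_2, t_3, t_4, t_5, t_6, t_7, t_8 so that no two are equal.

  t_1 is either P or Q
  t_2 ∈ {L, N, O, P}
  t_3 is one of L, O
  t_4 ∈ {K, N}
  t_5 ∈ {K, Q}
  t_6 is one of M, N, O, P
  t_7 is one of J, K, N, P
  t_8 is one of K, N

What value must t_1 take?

P

The 8 variables draw from only 8 values {J, K, L, M, N, O, P, Q}, so each is used; only t_7 can be J, hence t_7 = J.
The 7 still-open variables draw from only 7 values {K, L, M, N, O, P, Q}, so each is used; only t_6 can be M, hence t_6 = M.
The 2 variables t_4 and t_8 are confined to {K, N}, which locks those values in; drop them from t_2, t_5.
t_5 has just one choice, so t_5 = Q. Strike Q from t_1.
So t_1 = P.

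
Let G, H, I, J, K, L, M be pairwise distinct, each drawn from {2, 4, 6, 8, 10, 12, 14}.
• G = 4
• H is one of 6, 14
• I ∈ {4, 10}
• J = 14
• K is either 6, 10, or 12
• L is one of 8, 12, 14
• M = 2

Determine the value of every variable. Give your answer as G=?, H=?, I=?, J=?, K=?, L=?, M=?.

G=4, H=6, I=10, J=14, K=12, L=8, M=2

G must be 4 (only option left). So I can't be 4.
That leaves I = 10. Remove 10 from K.
J has just one choice, so J = 14. So H, L can't be 14.
M has just one choice, so M = 2.
H has just one choice, so H = 6. Eliminate 6 elsewhere: K.
K's domain is down to {12}, so K = 12. Strike 12 from L.
L must be 8 (only option left).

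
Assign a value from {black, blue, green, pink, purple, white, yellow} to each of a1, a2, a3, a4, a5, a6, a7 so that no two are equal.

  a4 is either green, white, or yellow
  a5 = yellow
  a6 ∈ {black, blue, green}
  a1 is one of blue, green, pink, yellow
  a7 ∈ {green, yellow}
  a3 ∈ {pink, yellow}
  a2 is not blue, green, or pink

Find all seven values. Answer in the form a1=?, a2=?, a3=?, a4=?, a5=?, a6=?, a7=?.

a5 must be yellow (only option left). So a1, a2, a3, a4, a7 can't be yellow.
That leaves a7 = green. So a1, a4, a6 can't be green.
a3 has just one choice, so a3 = pink. Strike pink from a1.
That leaves a4 = white. Eliminate white elsewhere: a2.
a1 has just one choice, so a1 = blue. So a6 can't be blue.
a6's domain is down to {black}, so a6 = black. Eliminate black elsewhere: a2.
a2 must be purple (only option left).

a1=blue, a2=purple, a3=pink, a4=white, a5=yellow, a6=black, a7=green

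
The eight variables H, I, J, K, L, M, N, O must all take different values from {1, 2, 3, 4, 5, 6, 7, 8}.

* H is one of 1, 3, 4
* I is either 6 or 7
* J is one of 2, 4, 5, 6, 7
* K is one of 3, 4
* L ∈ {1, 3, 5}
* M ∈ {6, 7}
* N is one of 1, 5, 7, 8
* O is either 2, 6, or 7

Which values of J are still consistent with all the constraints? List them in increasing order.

4, 5

Among the 8 variables, 8 fits only N (and all 8 values in {1, 2, 3, 4, 5, 6, 7, 8} must be used), so N = 8.
I and M share exactly the 2 values {6, 7}; by pigeonhole those values go to them, so strike 6, 7 from J, O.
That leaves O = 2. So J can't be 2.
No further eliminations apply; J can still be any of 4, 5.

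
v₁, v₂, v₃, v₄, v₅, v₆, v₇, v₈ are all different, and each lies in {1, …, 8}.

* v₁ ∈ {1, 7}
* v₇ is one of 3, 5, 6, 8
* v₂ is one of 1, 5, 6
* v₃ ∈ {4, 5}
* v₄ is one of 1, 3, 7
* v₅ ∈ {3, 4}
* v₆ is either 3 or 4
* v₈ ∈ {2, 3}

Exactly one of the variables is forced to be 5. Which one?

v₃

Among the 8 variables, 2 fits only v₈ (and all 8 values in {1, 2, 3, 4, 5, 6, 7, 8} must be used), so v₈ = 2.
The 7 still-open variables together cover exactly {1, 3, 4, 5, 6, 7, 8} — 7 values for 7 variables — and 8 appears only in v₇'s list, so v₇ = 8.
Among the 6 still-open variables, 6 fits only v₂ (and all 6 values in {1, 3, 4, 5, 6, 7} must be used), so v₂ = 6.
Among the 5 still-open variables, 5 fits only v₃ (and all 5 values in {1, 3, 4, 5, 7} must be used), so v₃ = 5.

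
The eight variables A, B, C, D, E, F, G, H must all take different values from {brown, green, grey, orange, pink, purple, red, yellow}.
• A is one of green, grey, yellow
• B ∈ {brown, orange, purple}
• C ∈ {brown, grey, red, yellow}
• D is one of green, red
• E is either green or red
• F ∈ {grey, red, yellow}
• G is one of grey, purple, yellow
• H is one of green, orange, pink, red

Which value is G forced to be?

purple

The 8 variables together cover exactly {brown, green, grey, orange, pink, purple, red, yellow} — 8 values for 8 variables — and pink appears only in H's list, so H = pink.
Among the 7 still-open variables, orange fits only B (and all 7 values in {brown, green, grey, orange, purple, red, yellow} must be used), so B = orange.
Among the 6 still-open variables, brown fits only C (and all 6 values in {brown, green, grey, purple, red, yellow} must be used), so C = brown.
The 5 still-open variables draw from only 5 values {green, grey, purple, red, yellow}, so each is used; only G can be purple, hence G = purple.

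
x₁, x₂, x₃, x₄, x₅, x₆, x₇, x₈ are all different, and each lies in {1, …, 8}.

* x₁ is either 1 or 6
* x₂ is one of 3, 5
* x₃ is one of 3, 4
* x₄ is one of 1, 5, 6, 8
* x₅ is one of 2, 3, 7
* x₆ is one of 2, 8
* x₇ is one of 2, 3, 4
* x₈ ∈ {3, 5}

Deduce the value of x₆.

Among the 8 variables, 7 fits only x₅ (and all 8 values in {1, 2, 3, 4, 5, 6, 7, 8} must be used), so x₅ = 7.
x₂ and x₈ between them cover only {3, 5} — a naked pair. Remove those values from x₃, x₄, x₇.
That leaves x₃ = 4. Eliminate 4 elsewhere: x₇.
That leaves x₇ = 2. Eliminate 2 elsewhere: x₆.
So x₆ = 8.

8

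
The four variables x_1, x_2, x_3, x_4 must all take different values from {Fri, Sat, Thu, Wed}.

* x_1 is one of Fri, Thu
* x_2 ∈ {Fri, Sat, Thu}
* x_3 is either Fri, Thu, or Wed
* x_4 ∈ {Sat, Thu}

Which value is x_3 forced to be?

Among the 4 variables, Wed fits only x_3 (and all 4 values in {Fri, Sat, Thu, Wed} must be used), so x_3 = Wed.

Wed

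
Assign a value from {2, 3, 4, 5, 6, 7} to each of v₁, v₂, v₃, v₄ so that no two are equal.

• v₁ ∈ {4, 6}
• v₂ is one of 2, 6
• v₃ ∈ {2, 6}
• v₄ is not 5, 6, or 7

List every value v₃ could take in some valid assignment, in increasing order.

2, 6

The 4 variables draw from only 4 values {2, 3, 4, 6}, so each is used; only v₄ can be 3, hence v₄ = 3.
Among the 3 still-open variables, 4 fits only v₁ (and all 3 values in {2, 4, 6} must be used), so v₁ = 4.
No further eliminations apply; v₃ can still be any of 2, 6.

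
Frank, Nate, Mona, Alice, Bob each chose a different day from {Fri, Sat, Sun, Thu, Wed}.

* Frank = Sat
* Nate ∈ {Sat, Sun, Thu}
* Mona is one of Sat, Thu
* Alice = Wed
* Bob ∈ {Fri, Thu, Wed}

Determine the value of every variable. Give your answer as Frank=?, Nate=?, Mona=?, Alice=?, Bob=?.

Frank has just one choice, so Frank = Sat. So Nate, Mona can't be Sat.
Mona's domain is down to {Thu}, so Mona = Thu. Strike Thu from Nate, Bob.
Alice has just one choice, so Alice = Wed. Strike Wed from Bob.
That leaves Bob = Fri.
Nate must be Sun (only option left).

Frank=Sat, Nate=Sun, Mona=Thu, Alice=Wed, Bob=Fri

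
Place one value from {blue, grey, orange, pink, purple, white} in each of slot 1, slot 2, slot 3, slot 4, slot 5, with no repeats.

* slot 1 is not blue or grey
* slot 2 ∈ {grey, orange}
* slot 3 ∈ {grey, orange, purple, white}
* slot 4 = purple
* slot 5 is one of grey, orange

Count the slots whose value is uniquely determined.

3

slot 4 has just one choice, so slot 4 = purple. Eliminate purple elsewhere: slot 1, slot 3.
The 4 still-open variables draw from only 4 values {grey, orange, pink, white}, so each is used; only slot 1 can be pink, hence slot 1 = pink.
Among the 3 still-open variables, white fits only slot 3 (and all 3 values in {grey, orange, white} must be used), so slot 3 = white.
Determined: slot 1=pink, slot 3=white, slot 4=purple. The other slots each still have more than one consistent value. That makes 3.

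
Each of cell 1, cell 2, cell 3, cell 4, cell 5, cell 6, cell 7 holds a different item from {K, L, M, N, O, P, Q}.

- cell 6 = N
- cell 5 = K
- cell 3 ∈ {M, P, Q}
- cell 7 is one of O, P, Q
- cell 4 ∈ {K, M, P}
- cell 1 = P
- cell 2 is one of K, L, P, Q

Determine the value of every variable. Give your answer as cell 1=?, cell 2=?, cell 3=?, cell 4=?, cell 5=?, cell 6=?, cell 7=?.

cell 1's domain is down to {P}, so cell 1 = P. Remove P from cell 2, cell 3, cell 4, cell 7.
cell 5 has just one choice, so cell 5 = K. So cell 2, cell 4 can't be K.
That leaves cell 6 = N.
cell 4 has just one choice, so cell 4 = M. Eliminate M elsewhere: cell 3.
That leaves cell 3 = Q. So cell 2, cell 7 can't be Q.
cell 7 has just one choice, so cell 7 = O.
cell 2 must be L (only option left).

cell 1=P, cell 2=L, cell 3=Q, cell 4=M, cell 5=K, cell 6=N, cell 7=O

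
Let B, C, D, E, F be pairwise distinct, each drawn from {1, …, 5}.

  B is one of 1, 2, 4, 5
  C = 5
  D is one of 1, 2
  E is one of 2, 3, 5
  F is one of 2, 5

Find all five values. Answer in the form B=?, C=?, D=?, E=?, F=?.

B=4, C=5, D=1, E=3, F=2

C has just one choice, so C = 5. Remove 5 from B, E, F.
F's domain is down to {2}, so F = 2. Strike 2 from B, D, E.
D has just one choice, so D = 1. Eliminate 1 elsewhere: B.
E's domain is down to {3}, so E = 3.
B must be 4 (only option left).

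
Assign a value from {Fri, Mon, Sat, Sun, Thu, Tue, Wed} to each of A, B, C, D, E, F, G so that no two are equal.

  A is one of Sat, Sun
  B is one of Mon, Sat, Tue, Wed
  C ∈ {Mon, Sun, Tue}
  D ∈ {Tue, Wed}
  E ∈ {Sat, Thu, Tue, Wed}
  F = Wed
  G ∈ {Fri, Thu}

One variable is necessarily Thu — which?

E

F must be Wed (only option left). So B, D, E can't be Wed.
That leaves D = Tue. Strike Tue from B, C, E.
The 5 still-open variables together cover exactly {Fri, Mon, Sat, Sun, Thu} — 5 values for 5 variables — and Fri appears only in G's list, so G = Fri.
The 4 still-open variables draw from only 4 values {Mon, Sat, Sun, Thu}, so each is used; only E can be Thu, hence E = Thu.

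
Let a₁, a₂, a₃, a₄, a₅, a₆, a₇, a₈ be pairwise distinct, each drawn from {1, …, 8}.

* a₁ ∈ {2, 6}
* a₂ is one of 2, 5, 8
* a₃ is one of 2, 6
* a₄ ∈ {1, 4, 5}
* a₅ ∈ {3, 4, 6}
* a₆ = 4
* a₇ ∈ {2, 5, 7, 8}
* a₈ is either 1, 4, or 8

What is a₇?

7

a₆ must be 4 (only option left). Strike 4 from a₄, a₅, a₈.
Among the 7 still-open variables, 3 fits only a₅ (and all 7 values in {1, 2, 3, 5, 6, 7, 8} must be used), so a₅ = 3.
Among the 6 still-open variables, 7 fits only a₇ (and all 6 values in {1, 2, 5, 6, 7, 8} must be used), so a₇ = 7.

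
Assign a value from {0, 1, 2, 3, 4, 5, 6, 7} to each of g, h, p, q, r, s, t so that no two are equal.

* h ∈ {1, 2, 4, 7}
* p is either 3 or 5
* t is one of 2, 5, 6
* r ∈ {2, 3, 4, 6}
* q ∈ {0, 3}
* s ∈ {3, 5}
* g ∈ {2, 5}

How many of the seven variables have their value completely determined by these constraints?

4

The 2 variables p and s are confined to {3, 5}, which locks those values in; drop them from g, q, r, t.
That leaves g = 2. Eliminate 2 elsewhere: h, r, t.
q must be 0 (only option left).
t has just one choice, so t = 6. So r can't be 6.
r must be 4 (only option left). Remove 4 from h.
Determined: g=2, q=0, r=4, t=6. The other variables each still have more than one consistent value. That makes 4.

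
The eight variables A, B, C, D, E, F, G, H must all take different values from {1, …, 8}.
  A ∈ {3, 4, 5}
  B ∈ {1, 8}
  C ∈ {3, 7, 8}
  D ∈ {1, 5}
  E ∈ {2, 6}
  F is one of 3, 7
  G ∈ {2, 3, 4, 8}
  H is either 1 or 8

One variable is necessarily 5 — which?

Among the 8 variables, 6 fits only E (and all 8 values in {1, 2, 3, 4, 5, 6, 7, 8} must be used), so E = 6.
The 7 still-open variables together cover exactly {1, 2, 3, 4, 5, 7, 8} — 7 values for 7 variables — and 2 appears only in G's list, so G = 2.
The 6 still-open variables draw from only 6 values {1, 3, 4, 5, 7, 8}, so each is used; only A can be 4, hence A = 4.
The 5 still-open variables together cover exactly {1, 3, 5, 7, 8} — 5 values for 5 variables — and 5 appears only in D's list, so D = 5.

D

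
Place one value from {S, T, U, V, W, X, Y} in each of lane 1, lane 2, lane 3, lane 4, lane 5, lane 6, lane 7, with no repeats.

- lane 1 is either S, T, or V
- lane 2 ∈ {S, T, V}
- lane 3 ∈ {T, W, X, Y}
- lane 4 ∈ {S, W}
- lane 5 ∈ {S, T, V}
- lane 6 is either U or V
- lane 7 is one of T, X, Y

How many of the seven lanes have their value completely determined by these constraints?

The 7 variables together cover exactly {S, T, U, V, W, X, Y} — 7 values for 7 variables — and U appears only in lane 6's list, so lane 6 = U.
lane 1, lane 2, lane 5 share exactly the 3 values {S, T, V}; by pigeonhole those values go to them, so strike S, T, V from lane 3, lane 4, lane 7.
That leaves lane 4 = W. So lane 3 can't be W.
Determined: lane 4=W, lane 6=U. The other lanes each still have more than one consistent value. That makes 2.

2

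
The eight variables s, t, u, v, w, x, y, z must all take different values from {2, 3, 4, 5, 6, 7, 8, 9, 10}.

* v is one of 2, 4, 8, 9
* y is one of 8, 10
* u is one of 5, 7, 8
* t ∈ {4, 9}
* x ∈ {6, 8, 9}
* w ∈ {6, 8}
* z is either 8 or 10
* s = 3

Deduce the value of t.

s's domain is down to {3}, so s = 3.
y and z share exactly the 2 values {8, 10}; by pigeonhole those values go to them, so strike 8, 10 from u, v, w, x.
w has just one choice, so w = 6. So x can't be 6.
x must be 9 (only option left). Strike 9 from t, v.
So t = 4.

4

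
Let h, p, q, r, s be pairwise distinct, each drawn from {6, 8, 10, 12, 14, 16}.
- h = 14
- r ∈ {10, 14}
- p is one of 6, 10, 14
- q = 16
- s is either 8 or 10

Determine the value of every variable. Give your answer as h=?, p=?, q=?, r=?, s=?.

h=14, p=6, q=16, r=10, s=8

h has just one choice, so h = 14. Strike 14 from p, r.
q's domain is down to {16}, so q = 16.
r's domain is down to {10}, so r = 10. Eliminate 10 elsewhere: p, s.
That leaves s = 8.
p's domain is down to {6}, so p = 6.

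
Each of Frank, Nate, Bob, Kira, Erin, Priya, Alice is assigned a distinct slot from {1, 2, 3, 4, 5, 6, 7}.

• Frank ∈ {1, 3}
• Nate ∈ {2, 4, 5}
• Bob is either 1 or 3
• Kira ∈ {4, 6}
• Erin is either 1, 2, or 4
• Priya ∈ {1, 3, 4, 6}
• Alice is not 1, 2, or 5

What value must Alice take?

7

The 7 variables together cover exactly {1, 2, 3, 4, 5, 6, 7} — 7 values for 7 variables — and 5 appears only in Nate's list, so Nate = 5.
The 6 still-open variables draw from only 6 values {1, 2, 3, 4, 6, 7}, so each is used; only Erin can be 2, hence Erin = 2.
The 5 still-open variables draw from only 5 values {1, 3, 4, 6, 7}, so each is used; only Alice can be 7, hence Alice = 7.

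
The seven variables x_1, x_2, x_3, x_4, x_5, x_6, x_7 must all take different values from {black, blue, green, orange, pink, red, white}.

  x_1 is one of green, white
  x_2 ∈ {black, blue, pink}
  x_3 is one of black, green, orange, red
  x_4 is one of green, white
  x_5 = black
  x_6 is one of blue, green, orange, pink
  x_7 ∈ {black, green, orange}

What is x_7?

orange

x_5 must be black (only option left). Remove black from x_2, x_3, x_7.
Among the 6 still-open variables, red fits only x_3 (and all 6 values in {blue, green, orange, pink, red, white} must be used), so x_3 = red.
x_1 and x_4 share exactly the 2 values {green, white}; by pigeonhole those values go to them, so strike green, white from x_6, x_7.
So x_7 = orange.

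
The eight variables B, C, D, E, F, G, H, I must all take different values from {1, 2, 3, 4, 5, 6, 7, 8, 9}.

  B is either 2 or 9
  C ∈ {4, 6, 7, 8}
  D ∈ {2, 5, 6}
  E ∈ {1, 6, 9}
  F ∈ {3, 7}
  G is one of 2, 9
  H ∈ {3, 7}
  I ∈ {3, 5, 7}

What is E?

1

B and G between them cover only {2, 9} — a naked pair. Remove those values from D, E.
F and H share exactly the 2 values {3, 7}; by pigeonhole those values go to them, so strike 3, 7 from C, I.
I's domain is down to {5}, so I = 5. Remove 5 from D.
D's domain is down to {6}, so D = 6. So C, E can't be 6.
So E = 1.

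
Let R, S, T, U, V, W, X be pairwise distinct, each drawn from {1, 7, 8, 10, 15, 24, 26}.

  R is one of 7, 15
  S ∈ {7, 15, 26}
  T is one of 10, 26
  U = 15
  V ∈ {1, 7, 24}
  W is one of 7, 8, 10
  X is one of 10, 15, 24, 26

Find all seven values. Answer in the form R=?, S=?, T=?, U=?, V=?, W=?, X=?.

U has just one choice, so U = 15. Eliminate 15 elsewhere: R, S, X.
R's domain is down to {7}, so R = 7. So S, V, W can't be 7.
S's domain is down to {26}, so S = 26. So T, X can't be 26.
T's domain is down to {10}, so T = 10. Remove 10 from W, X.
That leaves W = 8.
X has just one choice, so X = 24. Remove 24 from V.
That leaves V = 1.

R=7, S=26, T=10, U=15, V=1, W=8, X=24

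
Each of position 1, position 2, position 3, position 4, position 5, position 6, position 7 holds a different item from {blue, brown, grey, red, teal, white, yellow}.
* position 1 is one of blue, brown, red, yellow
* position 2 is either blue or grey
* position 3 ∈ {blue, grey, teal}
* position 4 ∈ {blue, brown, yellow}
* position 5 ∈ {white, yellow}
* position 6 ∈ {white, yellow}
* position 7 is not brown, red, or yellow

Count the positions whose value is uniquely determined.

2

Among the 7 variables, red fits only position 1 (and all 7 values in {blue, brown, grey, red, teal, white, yellow} must be used), so position 1 = red.
Among the 6 still-open variables, brown fits only position 4 (and all 6 values in {blue, brown, grey, teal, white, yellow} must be used), so position 4 = brown.
position 5 and position 6 between them cover only {white, yellow} — a naked pair. Remove those values from position 7.
Determined: position 1=red, position 4=brown. The other positions each still have more than one consistent value. That makes 2.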